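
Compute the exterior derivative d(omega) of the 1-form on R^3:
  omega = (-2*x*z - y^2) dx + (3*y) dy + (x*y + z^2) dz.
d(omega) = (2*y) dx ∧ dy + (2*x + y) dx ∧ dz + (x) dy ∧ dz

For a 1-form omega = sum_i f_i dx_i, the exterior derivative is
  d(omega) = sum_{i < j} (∂f_j/∂x_i - ∂f_i/∂x_j) dx_i ∧ dx_j.
  coefficient of dx ∧ dy: ∂f_2/∂x - ∂f_1/∂y = ∂(3*y)/∂x - ∂(-2*x*z - y^2)/∂y = 2*y
  coefficient of dx ∧ dz: ∂f_3/∂x - ∂f_1/∂z = ∂(x*y + z^2)/∂x - ∂(-2*x*z - y^2)/∂z = 2*x + y
  coefficient of dy ∧ dz: ∂f_3/∂y - ∂f_2/∂z = ∂(x*y + z^2)/∂y - ∂(3*y)/∂z = x
Assembling: d(omega) = (2*y) dx ∧ dy + (2*x + y) dx ∧ dz + (x) dy ∧ dz.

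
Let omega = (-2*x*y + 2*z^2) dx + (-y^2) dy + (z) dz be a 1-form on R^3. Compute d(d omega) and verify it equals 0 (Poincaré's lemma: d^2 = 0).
d(d omega) = 0

Step 1: d omega = sum_{i<j} (∂f_j/∂x_i - ∂f_i/∂x_j) dx_i ∧ dx_j:
  coeff of dx ∧ dy: 2*x
  coeff of dx ∧ dz: -4*z
  coeff of dy ∧ dz: 0
Step 2: Apply d again to each 2-form coefficient. The only possible 3-form in R^3 is dx ∧ dy ∧ dz, with coefficient
  ∂(coeff of dy∧dz)/∂x - ∂(coeff of dx∧dz)/∂y + ∂(coeff of dx∧dy)/∂z
  = ∂/∂x (0) - ∂/∂y (-4*z) + ∂/∂z (2*x).
Each of these terms simplifies to sums of mixed partials that cancel in pairs. The result is 0 (by equality of mixed partials for smooth functions — Schwarz / Clairaut).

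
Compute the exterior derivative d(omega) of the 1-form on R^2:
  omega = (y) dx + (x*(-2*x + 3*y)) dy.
d(omega) = (-4*x + 3*y - 1) dx ∧ dy

For a 1-form omega = sum_i f_i dx_i, the exterior derivative is
  d(omega) = sum_{i < j} (∂f_j/∂x_i - ∂f_i/∂x_j) dx_i ∧ dx_j.
  coefficient of dx ∧ dy: ∂f_2/∂x - ∂f_1/∂y = ∂(x*(-2*x + 3*y))/∂x - ∂(y)/∂y = -4*x + 3*y - 1
Assembling: d(omega) = (-4*x + 3*y - 1) dx ∧ dy.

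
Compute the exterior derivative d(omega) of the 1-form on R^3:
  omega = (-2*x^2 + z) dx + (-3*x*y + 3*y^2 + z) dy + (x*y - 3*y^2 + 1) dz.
d(omega) = (-3*y) dx ∧ dy + (y - 1) dx ∧ dz + (x - 6*y - 1) dy ∧ dz

For a 1-form omega = sum_i f_i dx_i, the exterior derivative is
  d(omega) = sum_{i < j} (∂f_j/∂x_i - ∂f_i/∂x_j) dx_i ∧ dx_j.
  coefficient of dx ∧ dy: ∂f_2/∂x - ∂f_1/∂y = ∂(-3*x*y + 3*y^2 + z)/∂x - ∂(-2*x^2 + z)/∂y = -3*y
  coefficient of dx ∧ dz: ∂f_3/∂x - ∂f_1/∂z = ∂(x*y - 3*y^2 + 1)/∂x - ∂(-2*x^2 + z)/∂z = y - 1
  coefficient of dy ∧ dz: ∂f_3/∂y - ∂f_2/∂z = ∂(x*y - 3*y^2 + 1)/∂y - ∂(-3*x*y + 3*y^2 + z)/∂z = x - 6*y - 1
Assembling: d(omega) = (-3*y) dx ∧ dy + (y - 1) dx ∧ dz + (x - 6*y - 1) dy ∧ dz.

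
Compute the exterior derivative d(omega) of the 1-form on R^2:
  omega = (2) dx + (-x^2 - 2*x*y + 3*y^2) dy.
d(omega) = (-2*x - 2*y) dx ∧ dy

For a 1-form omega = sum_i f_i dx_i, the exterior derivative is
  d(omega) = sum_{i < j} (∂f_j/∂x_i - ∂f_i/∂x_j) dx_i ∧ dx_j.
  coefficient of dx ∧ dy: ∂f_2/∂x - ∂f_1/∂y = ∂(-x^2 - 2*x*y + 3*y^2)/∂x - ∂(2)/∂y = -2*x - 2*y
Assembling: d(omega) = (-2*x - 2*y) dx ∧ dy.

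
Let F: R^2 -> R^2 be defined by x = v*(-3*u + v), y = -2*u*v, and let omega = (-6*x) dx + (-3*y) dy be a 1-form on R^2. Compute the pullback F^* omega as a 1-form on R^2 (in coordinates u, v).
F^* omega = (v^2*(-66*u + 18*v)) du + (6*v*(-11*u^2 + 9*u*v - 2*v^2)) dv

Using F^*(f dg) = (f ∘ F) d(g ∘ F), substitute each coordinate x_i by F_i(u, v) in f_i, and replace dx_i by d F_i = (∂F_i/∂u) du + (∂F_i/∂v) dv.
  For the x component: f_1(F) = 6*v*(3*u - v); d F_1 = (-3*v) du + (-3*u + 2*v) dv
  For the y component: f_2(F) = 6*u*v; d F_2 = (-2*v) du + (-2*u) dv
Combining and collecting du, dv coefficients:
  coeff of du: v^2*(-66*u + 18*v)
  coeff of dv: 6*v*(-11*u^2 + 9*u*v - 2*v^2)
F^* omega = (v^2*(-66*u + 18*v)) du + (6*v*(-11*u^2 + 9*u*v - 2*v^2)) dv.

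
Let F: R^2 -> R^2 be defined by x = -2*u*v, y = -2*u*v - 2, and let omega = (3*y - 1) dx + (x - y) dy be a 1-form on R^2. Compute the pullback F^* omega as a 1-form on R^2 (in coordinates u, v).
F^* omega = (2*v*(6*u*v + 5)) du + (2*u*(6*u*v + 5)) dv

Using F^*(f dg) = (f ∘ F) d(g ∘ F), substitute each coordinate x_i by F_i(u, v) in f_i, and replace dx_i by d F_i = (∂F_i/∂u) du + (∂F_i/∂v) dv.
  For the x component: f_1(F) = -6*u*v - 7; d F_1 = (-2*v) du + (-2*u) dv
  For the y component: f_2(F) = 2; d F_2 = (-2*v) du + (-2*u) dv
Combining and collecting du, dv coefficients:
  coeff of du: 2*v*(6*u*v + 5)
  coeff of dv: 2*u*(6*u*v + 5)
F^* omega = (2*v*(6*u*v + 5)) du + (2*u*(6*u*v + 5)) dv.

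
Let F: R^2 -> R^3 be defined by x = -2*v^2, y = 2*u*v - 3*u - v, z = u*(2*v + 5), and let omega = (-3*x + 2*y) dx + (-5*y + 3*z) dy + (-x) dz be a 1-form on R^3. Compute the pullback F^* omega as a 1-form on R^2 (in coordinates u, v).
F^* omega = (-8*u*v^2 + 72*u*v - 90*u + 4*v^3 + 20*v^2 - 15*v) du + (-8*u^2*v + 60*u^2 - 12*u*v^2 + 38*u*v - 30*u - 24*v^3 + 8*v^2 - 5*v) dv

Using F^*(f dg) = (f ∘ F) d(g ∘ F), substitute each coordinate x_i by F_i(u, v) in f_i, and replace dx_i by d F_i = (∂F_i/∂u) du + (∂F_i/∂v) dv.
  For the x component: f_1(F) = 4*u*v - 6*u + 6*v^2 - 2*v; d F_1 = (0) du + (-4*v) dv
  For the y component: f_2(F) = -4*u*v + 30*u + 5*v; d F_2 = (2*v - 3) du + (2*u - 1) dv
  For the z component: f_3(F) = 2*v^2; d F_3 = (2*v + 5) du + (2*u) dv
Combining and collecting du, dv coefficients:
  coeff of du: -8*u*v^2 + 72*u*v - 90*u + 4*v^3 + 20*v^2 - 15*v
  coeff of dv: -8*u^2*v + 60*u^2 - 12*u*v^2 + 38*u*v - 30*u - 24*v^3 + 8*v^2 - 5*v
F^* omega = (-8*u*v^2 + 72*u*v - 90*u + 4*v^3 + 20*v^2 - 15*v) du + (-8*u^2*v + 60*u^2 - 12*u*v^2 + 38*u*v - 30*u - 24*v^3 + 8*v^2 - 5*v) dv.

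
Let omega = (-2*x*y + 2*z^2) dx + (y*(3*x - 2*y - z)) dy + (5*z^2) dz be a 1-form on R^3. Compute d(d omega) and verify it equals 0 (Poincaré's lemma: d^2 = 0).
d(d omega) = 0

Step 1: d omega = sum_{i<j} (∂f_j/∂x_i - ∂f_i/∂x_j) dx_i ∧ dx_j:
  coeff of dx ∧ dy: 2*x + 3*y
  coeff of dx ∧ dz: -4*z
  coeff of dy ∧ dz: y
Step 2: Apply d again to each 2-form coefficient. The only possible 3-form in R^3 is dx ∧ dy ∧ dz, with coefficient
  ∂(coeff of dy∧dz)/∂x - ∂(coeff of dx∧dz)/∂y + ∂(coeff of dx∧dy)/∂z
  = ∂/∂x (y) - ∂/∂y (-4*z) + ∂/∂z (2*x + 3*y).
Each of these terms simplifies to sums of mixed partials that cancel in pairs. The result is 0 (by equality of mixed partials for smooth functions — Schwarz / Clairaut).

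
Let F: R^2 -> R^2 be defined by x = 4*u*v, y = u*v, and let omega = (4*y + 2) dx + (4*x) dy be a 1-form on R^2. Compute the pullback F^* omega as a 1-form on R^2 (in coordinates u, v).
F^* omega = (8*v*(4*u*v + 1)) du + (8*u*(4*u*v + 1)) dv

Using F^*(f dg) = (f ∘ F) d(g ∘ F), substitute each coordinate x_i by F_i(u, v) in f_i, and replace dx_i by d F_i = (∂F_i/∂u) du + (∂F_i/∂v) dv.
  For the x component: f_1(F) = 4*u*v + 2; d F_1 = (4*v) du + (4*u) dv
  For the y component: f_2(F) = 16*u*v; d F_2 = (v) du + (u) dv
Combining and collecting du, dv coefficients:
  coeff of du: 8*v*(4*u*v + 1)
  coeff of dv: 8*u*(4*u*v + 1)
F^* omega = (8*v*(4*u*v + 1)) du + (8*u*(4*u*v + 1)) dv.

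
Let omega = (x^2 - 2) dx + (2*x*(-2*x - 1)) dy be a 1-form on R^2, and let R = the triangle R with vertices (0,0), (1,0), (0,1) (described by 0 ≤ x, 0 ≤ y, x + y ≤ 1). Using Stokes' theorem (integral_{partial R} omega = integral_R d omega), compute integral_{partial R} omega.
integral_(partial R) omega = -7/3

Stokes: integral_partial_R omega = integral_R d omega with d omega = (∂Q/∂x - ∂P/∂y) dx ∧ dy.
  ∂Q/∂x = -8*x - 2
  ∂P/∂y = 0
  integrand = ∂Q/∂x - ∂P/∂y = -8*x - 2.
Integrating over R: integral_0^1 integral_0^{1-x} (-8*x - 2) dy dx = -7/3.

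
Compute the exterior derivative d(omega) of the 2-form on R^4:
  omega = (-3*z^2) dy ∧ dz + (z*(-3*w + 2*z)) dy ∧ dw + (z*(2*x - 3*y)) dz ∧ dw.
d(omega) = (3*w - 7*z) dy ∧ dz ∧ dw + (2*z) dx ∧ dz ∧ dw

For a 2-form omega = sum_{i<j} g_{ij} dx_i ∧ dx_j, the exterior derivative is
  d(omega) = sum_{i<j} d(g_{ij}) ∧ dx_i ∧ dx_j = sum_{i<j, k} (∂g_{ij}/∂x_k) dx_k ∧ dx_i ∧ dx_j.
Expand each term, using dx_k ∧ dx_i ∧ dx_j = sgn(permutation) dx_{(a)} ∧ dx_{(b)} ∧ dx_{(c)} with (a < b < c) sorted:
  d(z*(-3*w + 2*z)) includes (∂/∂z)(z*(-3*w + 2*z)) dz = (-3*w + 4*z) dz, which multiplied by dy ∧ dw gives (3*w - 4*z) dy ∧ dz ∧ dw
  d(z*(2*x - 3*y)) includes (∂/∂x)(z*(2*x - 3*y)) dx = (2*z) dx, which multiplied by dz ∧ dw gives (2*z) dx ∧ dz ∧ dw
  d(z*(2*x - 3*y)) includes (∂/∂y)(z*(2*x - 3*y)) dy = (-3*z) dy, which multiplied by dz ∧ dw gives (-3*z) dy ∧ dz ∧ dw
Collecting like 3-forms: d(omega) = (3*w - 7*z) dy ∧ dz ∧ dw + (2*z) dx ∧ dz ∧ dw.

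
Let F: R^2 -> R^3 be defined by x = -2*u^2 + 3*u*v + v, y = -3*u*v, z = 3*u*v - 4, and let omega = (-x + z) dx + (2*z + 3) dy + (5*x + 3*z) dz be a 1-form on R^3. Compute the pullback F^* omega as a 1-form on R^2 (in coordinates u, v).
F^* omega = (-8*u^3 - 24*u^2*v + 54*u*v^2 + 4*u*v + 16*u + 12*v^2 - 33*v) du + (-24*u^3 + 54*u^2*v + 2*u^2 + 12*u*v - 33*u - v - 4) dv

Using F^*(f dg) = (f ∘ F) d(g ∘ F), substitute each coordinate x_i by F_i(u, v) in f_i, and replace dx_i by d F_i = (∂F_i/∂u) du + (∂F_i/∂v) dv.
  For the x component: f_1(F) = 2*u^2 - v - 4; d F_1 = (-4*u + 3*v) du + (3*u + 1) dv
  For the y component: f_2(F) = 6*u*v - 5; d F_2 = (-3*v) du + (-3*u) dv
  For the z component: f_3(F) = -10*u^2 + 24*u*v + 5*v - 12; d F_3 = (3*v) du + (3*u) dv
Combining and collecting du, dv coefficients:
  coeff of du: -8*u^3 - 24*u^2*v + 54*u*v^2 + 4*u*v + 16*u + 12*v^2 - 33*v
  coeff of dv: -24*u^3 + 54*u^2*v + 2*u^2 + 12*u*v - 33*u - v - 4
F^* omega = (-8*u^3 - 24*u^2*v + 54*u*v^2 + 4*u*v + 16*u + 12*v^2 - 33*v) du + (-24*u^3 + 54*u^2*v + 2*u^2 + 12*u*v - 33*u - v - 4) dv.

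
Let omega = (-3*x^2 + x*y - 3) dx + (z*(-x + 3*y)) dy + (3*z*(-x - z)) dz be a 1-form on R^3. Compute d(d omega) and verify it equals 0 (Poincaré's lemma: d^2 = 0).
d(d omega) = 0

Step 1: d omega = sum_{i<j} (∂f_j/∂x_i - ∂f_i/∂x_j) dx_i ∧ dx_j:
  coeff of dx ∧ dy: -x - z
  coeff of dx ∧ dz: -3*z
  coeff of dy ∧ dz: x - 3*y
Step 2: Apply d again to each 2-form coefficient. The only possible 3-form in R^3 is dx ∧ dy ∧ dz, with coefficient
  ∂(coeff of dy∧dz)/∂x - ∂(coeff of dx∧dz)/∂y + ∂(coeff of dx∧dy)/∂z
  = ∂/∂x (x - 3*y) - ∂/∂y (-3*z) + ∂/∂z (-x - z).
Each of these terms simplifies to sums of mixed partials that cancel in pairs. The result is 0 (by equality of mixed partials for smooth functions — Schwarz / Clairaut).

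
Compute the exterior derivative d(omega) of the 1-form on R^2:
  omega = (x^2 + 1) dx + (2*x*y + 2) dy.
d(omega) = (2*y) dx ∧ dy

For a 1-form omega = sum_i f_i dx_i, the exterior derivative is
  d(omega) = sum_{i < j} (∂f_j/∂x_i - ∂f_i/∂x_j) dx_i ∧ dx_j.
  coefficient of dx ∧ dy: ∂f_2/∂x - ∂f_1/∂y = ∂(2*x*y + 2)/∂x - ∂(x^2 + 1)/∂y = 2*y
Assembling: d(omega) = (2*y) dx ∧ dy.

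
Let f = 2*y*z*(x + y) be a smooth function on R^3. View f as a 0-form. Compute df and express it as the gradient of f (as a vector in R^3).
df = (2*y*z) dx + (2*z*(x + 2*y)) dy + (2*y*(x + y)) dz; grad f = (2*y*z, 2*z*(x + 2*y), 2*y*(x + y))

For a 0-form f, d f = (∂f/∂x) dx + (∂f/∂y) dy + (∂f/∂z) dz. The components of the vector representation are exactly the entries of grad f in Cartesian coordinates:
  ∂f/∂x = 2*y*z
  ∂f/∂y = 2*z*(x + 2*y)
  ∂f/∂z = 2*y*(x + y).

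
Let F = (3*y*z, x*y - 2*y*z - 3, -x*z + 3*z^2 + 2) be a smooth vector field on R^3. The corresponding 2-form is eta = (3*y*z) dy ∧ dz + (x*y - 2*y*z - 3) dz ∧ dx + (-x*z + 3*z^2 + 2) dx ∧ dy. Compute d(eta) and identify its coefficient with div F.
d(eta) = (4*z) dx ∧ dy ∧ dz; div F = 4*z

For a 2-form in R^3 of the form above, applying d gives a 3-form with coefficient ∂P/∂x + ∂Q/∂y + ∂R/∂z:
  ∂P/∂x = 0
  ∂Q/∂y = x - 2*z
  ∂R/∂z = -x + 6*z
Sum = 4*z, which is exactly div F.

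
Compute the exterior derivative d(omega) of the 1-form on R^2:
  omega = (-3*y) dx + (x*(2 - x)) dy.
d(omega) = (5 - 2*x) dx ∧ dy

For a 1-form omega = sum_i f_i dx_i, the exterior derivative is
  d(omega) = sum_{i < j} (∂f_j/∂x_i - ∂f_i/∂x_j) dx_i ∧ dx_j.
  coefficient of dx ∧ dy: ∂f_2/∂x - ∂f_1/∂y = ∂(x*(2 - x))/∂x - ∂(-3*y)/∂y = 5 - 2*x
Assembling: d(omega) = (5 - 2*x) dx ∧ dy.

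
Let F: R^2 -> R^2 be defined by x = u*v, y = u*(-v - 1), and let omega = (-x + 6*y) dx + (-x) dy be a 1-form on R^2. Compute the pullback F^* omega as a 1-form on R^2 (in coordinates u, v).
F^* omega = (u*v*(-6*v - 5)) du + (6*u^2*(-v - 1)) dv

Using F^*(f dg) = (f ∘ F) d(g ∘ F), substitute each coordinate x_i by F_i(u, v) in f_i, and replace dx_i by d F_i = (∂F_i/∂u) du + (∂F_i/∂v) dv.
  For the x component: f_1(F) = u*(-7*v - 6); d F_1 = (v) du + (u) dv
  For the y component: f_2(F) = -u*v; d F_2 = (-v - 1) du + (-u) dv
Combining and collecting du, dv coefficients:
  coeff of du: u*v*(-6*v - 5)
  coeff of dv: 6*u^2*(-v - 1)
F^* omega = (u*v*(-6*v - 5)) du + (6*u^2*(-v - 1)) dv.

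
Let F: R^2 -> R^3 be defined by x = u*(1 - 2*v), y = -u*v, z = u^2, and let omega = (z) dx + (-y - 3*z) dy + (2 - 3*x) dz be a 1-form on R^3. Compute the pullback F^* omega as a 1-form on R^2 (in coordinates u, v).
F^* omega = (u*(13*u*v - 5*u - v^2 + 4)) du + (u^2*(u - v)) dv

Using F^*(f dg) = (f ∘ F) d(g ∘ F), substitute each coordinate x_i by F_i(u, v) in f_i, and replace dx_i by d F_i = (∂F_i/∂u) du + (∂F_i/∂v) dv.
  For the x component: f_1(F) = u^2; d F_1 = (1 - 2*v) du + (-2*u) dv
  For the y component: f_2(F) = u*(-3*u + v); d F_2 = (-v) du + (-u) dv
  For the z component: f_3(F) = 6*u*v - 3*u + 2; d F_3 = (2*u) du + (0) dv
Combining and collecting du, dv coefficients:
  coeff of du: u*(13*u*v - 5*u - v^2 + 4)
  coeff of dv: u^2*(u - v)
F^* omega = (u*(13*u*v - 5*u - v^2 + 4)) du + (u^2*(u - v)) dv.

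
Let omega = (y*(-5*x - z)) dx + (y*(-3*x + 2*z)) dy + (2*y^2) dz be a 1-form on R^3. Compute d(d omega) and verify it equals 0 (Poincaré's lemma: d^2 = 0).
d(d omega) = 0

Step 1: d omega = sum_{i<j} (∂f_j/∂x_i - ∂f_i/∂x_j) dx_i ∧ dx_j:
  coeff of dx ∧ dy: 5*x - 3*y + z
  coeff of dx ∧ dz: y
  coeff of dy ∧ dz: 2*y
Step 2: Apply d again to each 2-form coefficient. The only possible 3-form in R^3 is dx ∧ dy ∧ dz, with coefficient
  ∂(coeff of dy∧dz)/∂x - ∂(coeff of dx∧dz)/∂y + ∂(coeff of dx∧dy)/∂z
  = ∂/∂x (2*y) - ∂/∂y (y) + ∂/∂z (5*x - 3*y + z).
Each of these terms simplifies to sums of mixed partials that cancel in pairs. The result is 0 (by equality of mixed partials for smooth functions — Schwarz / Clairaut).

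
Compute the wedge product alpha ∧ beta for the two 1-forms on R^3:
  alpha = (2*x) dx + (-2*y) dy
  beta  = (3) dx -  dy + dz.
alpha ∧ beta = (-2*x + 6*y) dx ∧ dy + (2*x) dx ∧ dz + (-2*y) dy ∧ dz

Distribute the wedge, using dx_i ∧ dx_j = -dx_j ∧ dx_i and dx_i ∧ dx_i = 0. For each pair (i, j) with i < j, the coefficient of dx_i ∧ dx_j in alpha ∧ beta is (alpha_i * beta_j - alpha_j * beta_i). Collecting: alpha ∧ beta = (-2*x + 6*y) dx ∧ dy + (2*x) dx ∧ dz + (-2*y) dy ∧ dz.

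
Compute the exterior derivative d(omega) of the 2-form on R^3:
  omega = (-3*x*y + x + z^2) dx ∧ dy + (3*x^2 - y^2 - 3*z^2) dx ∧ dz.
d(omega) = (2*y + 2*z) dx ∧ dy ∧ dz

For a 2-form omega = sum_{i<j} g_{ij} dx_i ∧ dx_j, the exterior derivative is
  d(omega) = sum_{i<j} d(g_{ij}) ∧ dx_i ∧ dx_j = sum_{i<j, k} (∂g_{ij}/∂x_k) dx_k ∧ dx_i ∧ dx_j.
Expand each term, using dx_k ∧ dx_i ∧ dx_j = sgn(permutation) dx_{(a)} ∧ dx_{(b)} ∧ dx_{(c)} with (a < b < c) sorted:
  d(-3*x*y + x + z^2) includes (∂/∂z)(-3*x*y + x + z^2) dz = (2*z) dz, which multiplied by dx ∧ dy gives (2*z) dx ∧ dy ∧ dz
  d(3*x^2 - y^2 - 3*z^2) includes (∂/∂y)(3*x^2 - y^2 - 3*z^2) dy = (-2*y) dy, which multiplied by dx ∧ dz gives (2*y) dx ∧ dy ∧ dz
Collecting like 3-forms: d(omega) = (2*y + 2*z) dx ∧ dy ∧ dz.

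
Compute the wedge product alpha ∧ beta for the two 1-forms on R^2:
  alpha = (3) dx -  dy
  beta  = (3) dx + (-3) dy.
alpha ∧ beta = (-6) dx ∧ dy

Distribute the wedge, using dx_i ∧ dx_j = -dx_j ∧ dx_i and dx_i ∧ dx_i = 0. For each pair (i, j) with i < j, the coefficient of dx_i ∧ dx_j in alpha ∧ beta is (alpha_i * beta_j - alpha_j * beta_i). Collecting: alpha ∧ beta = (-6) dx ∧ dy.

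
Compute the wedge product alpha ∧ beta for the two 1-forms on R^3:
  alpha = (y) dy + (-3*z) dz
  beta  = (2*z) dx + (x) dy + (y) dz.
alpha ∧ beta = (-2*y*z) dx ∧ dy + (3*x*z + y^2) dy ∧ dz + (6*z^2) dx ∧ dz

Distribute the wedge, using dx_i ∧ dx_j = -dx_j ∧ dx_i and dx_i ∧ dx_i = 0. For each pair (i, j) with i < j, the coefficient of dx_i ∧ dx_j in alpha ∧ beta is (alpha_i * beta_j - alpha_j * beta_i). Collecting: alpha ∧ beta = (-2*y*z) dx ∧ dy + (3*x*z + y^2) dy ∧ dz + (6*z^2) dx ∧ dz.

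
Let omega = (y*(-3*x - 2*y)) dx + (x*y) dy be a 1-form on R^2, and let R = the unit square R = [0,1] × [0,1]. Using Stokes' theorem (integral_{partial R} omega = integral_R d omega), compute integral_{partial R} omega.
integral_(partial R) omega = 4

Stokes: integral_partial_R omega = integral_R d omega with d omega = (∂Q/∂x - ∂P/∂y) dx ∧ dy.
  ∂Q/∂x = y
  ∂P/∂y = -3*x - 4*y
  integrand = ∂Q/∂x - ∂P/∂y = 3*x + 5*y.
Integrating over R: integral_0^1 integral_0^1 (3*x + 5*y) dx dy = 4.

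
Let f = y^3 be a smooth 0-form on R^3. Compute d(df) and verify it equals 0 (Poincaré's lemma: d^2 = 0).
d(df) = 0

Step 1: df = sum_i (∂f/∂x_i) dx_i = (0) dx + (3*y^2) dy + (0) dz.
Step 2: Apply d again. Using the 1-form formula, the coefficient of dx ∧ dy in d(df) is ∂^2 f/∂x ∂y - ∂^2 f/∂y ∂x = (0) - (0) = 0 (equality of mixed partials for smooth f).
Similarly for dx ∧ dz and dy ∧ dz — all coefficients vanish. So d(df) = 0.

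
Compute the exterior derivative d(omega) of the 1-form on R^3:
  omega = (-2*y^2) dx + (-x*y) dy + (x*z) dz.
d(omega) = (3*y) dx ∧ dy + (z) dx ∧ dz

For a 1-form omega = sum_i f_i dx_i, the exterior derivative is
  d(omega) = sum_{i < j} (∂f_j/∂x_i - ∂f_i/∂x_j) dx_i ∧ dx_j.
  coefficient of dx ∧ dy: ∂f_2/∂x - ∂f_1/∂y = ∂(-x*y)/∂x - ∂(-2*y^2)/∂y = 3*y
  coefficient of dx ∧ dz: ∂f_3/∂x - ∂f_1/∂z = ∂(x*z)/∂x - ∂(-2*y^2)/∂z = z
Assembling: d(omega) = (3*y) dx ∧ dy + (z) dx ∧ dz.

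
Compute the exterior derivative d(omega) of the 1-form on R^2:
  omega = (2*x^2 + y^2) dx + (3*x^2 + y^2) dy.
d(omega) = (6*x - 2*y) dx ∧ dy

For a 1-form omega = sum_i f_i dx_i, the exterior derivative is
  d(omega) = sum_{i < j} (∂f_j/∂x_i - ∂f_i/∂x_j) dx_i ∧ dx_j.
  coefficient of dx ∧ dy: ∂f_2/∂x - ∂f_1/∂y = ∂(3*x^2 + y^2)/∂x - ∂(2*x^2 + y^2)/∂y = 6*x - 2*y
Assembling: d(omega) = (6*x - 2*y) dx ∧ dy.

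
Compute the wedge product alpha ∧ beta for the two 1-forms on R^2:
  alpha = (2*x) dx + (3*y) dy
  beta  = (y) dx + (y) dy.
alpha ∧ beta = (y*(2*x - 3*y)) dx ∧ dy

Distribute the wedge, using dx_i ∧ dx_j = -dx_j ∧ dx_i and dx_i ∧ dx_i = 0. For each pair (i, j) with i < j, the coefficient of dx_i ∧ dx_j in alpha ∧ beta is (alpha_i * beta_j - alpha_j * beta_i). Collecting: alpha ∧ beta = (y*(2*x - 3*y)) dx ∧ dy.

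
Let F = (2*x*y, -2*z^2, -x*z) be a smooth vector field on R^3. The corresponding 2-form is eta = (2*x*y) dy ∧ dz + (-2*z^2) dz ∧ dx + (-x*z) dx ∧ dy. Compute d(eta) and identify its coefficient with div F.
d(eta) = (-x + 2*y) dx ∧ dy ∧ dz; div F = -x + 2*y

For a 2-form in R^3 of the form above, applying d gives a 3-form with coefficient ∂P/∂x + ∂Q/∂y + ∂R/∂z:
  ∂P/∂x = 2*y
  ∂Q/∂y = 0
  ∂R/∂z = -x
Sum = -x + 2*y, which is exactly div F.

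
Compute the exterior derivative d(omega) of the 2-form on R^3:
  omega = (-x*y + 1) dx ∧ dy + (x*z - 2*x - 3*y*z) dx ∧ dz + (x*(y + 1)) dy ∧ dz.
d(omega) = (y + 3*z + 1) dx ∧ dy ∧ dz

For a 2-form omega = sum_{i<j} g_{ij} dx_i ∧ dx_j, the exterior derivative is
  d(omega) = sum_{i<j} d(g_{ij}) ∧ dx_i ∧ dx_j = sum_{i<j, k} (∂g_{ij}/∂x_k) dx_k ∧ dx_i ∧ dx_j.
Expand each term, using dx_k ∧ dx_i ∧ dx_j = sgn(permutation) dx_{(a)} ∧ dx_{(b)} ∧ dx_{(c)} with (a < b < c) sorted:
  d(x*z - 2*x - 3*y*z) includes (∂/∂y)(x*z - 2*x - 3*y*z) dy = (-3*z) dy, which multiplied by dx ∧ dz gives (3*z) dx ∧ dy ∧ dz
  d(x*(y + 1)) includes (∂/∂x)(x*(y + 1)) dx = (y + 1) dx, which multiplied by dy ∧ dz gives (y + 1) dx ∧ dy ∧ dz
Collecting like 3-forms: d(omega) = (y + 3*z + 1) dx ∧ dy ∧ dz.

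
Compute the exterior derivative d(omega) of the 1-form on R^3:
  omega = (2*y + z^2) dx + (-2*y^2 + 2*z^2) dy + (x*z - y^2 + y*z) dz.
d(omega) = (-2) dx ∧ dy + (-z) dx ∧ dz + (-2*y - 3*z) dy ∧ dz

For a 1-form omega = sum_i f_i dx_i, the exterior derivative is
  d(omega) = sum_{i < j} (∂f_j/∂x_i - ∂f_i/∂x_j) dx_i ∧ dx_j.
  coefficient of dx ∧ dy: ∂f_2/∂x - ∂f_1/∂y = ∂(-2*y^2 + 2*z^2)/∂x - ∂(2*y + z^2)/∂y = -2
  coefficient of dx ∧ dz: ∂f_3/∂x - ∂f_1/∂z = ∂(x*z - y^2 + y*z)/∂x - ∂(2*y + z^2)/∂z = -z
  coefficient of dy ∧ dz: ∂f_3/∂y - ∂f_2/∂z = ∂(x*z - y^2 + y*z)/∂y - ∂(-2*y^2 + 2*z^2)/∂z = -2*y - 3*z
Assembling: d(omega) = (-2) dx ∧ dy + (-z) dx ∧ dz + (-2*y - 3*z) dy ∧ dz.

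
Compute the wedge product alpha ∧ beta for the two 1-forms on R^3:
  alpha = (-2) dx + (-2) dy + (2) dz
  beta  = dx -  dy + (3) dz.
alpha ∧ beta = (4) dx ∧ dy + (-8) dx ∧ dz + (-4) dy ∧ dz

Distribute the wedge, using dx_i ∧ dx_j = -dx_j ∧ dx_i and dx_i ∧ dx_i = 0. For each pair (i, j) with i < j, the coefficient of dx_i ∧ dx_j in alpha ∧ beta is (alpha_i * beta_j - alpha_j * beta_i). Collecting: alpha ∧ beta = (4) dx ∧ dy + (-8) dx ∧ dz + (-4) dy ∧ dz.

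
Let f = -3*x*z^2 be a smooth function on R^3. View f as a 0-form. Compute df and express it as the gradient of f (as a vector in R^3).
df = (-3*z^2) dx + (0) dy + (-6*x*z) dz; grad f = (-3*z^2, 0, -6*x*z)

For a 0-form f, d f = (∂f/∂x) dx + (∂f/∂y) dy + (∂f/∂z) dz. The components of the vector representation are exactly the entries of grad f in Cartesian coordinates:
  ∂f/∂x = -3*z^2
  ∂f/∂y = 0
  ∂f/∂z = -6*x*z.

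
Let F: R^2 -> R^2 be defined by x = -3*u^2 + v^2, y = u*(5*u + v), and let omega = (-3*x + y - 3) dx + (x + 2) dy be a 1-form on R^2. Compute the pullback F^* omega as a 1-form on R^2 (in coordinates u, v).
F^* omega = (-114*u^3 - 9*u^2*v + 28*u*v^2 + 38*u + v^3 + 2*v) du + (-3*u^3 + 28*u^2*v + 3*u*v^2 + 2*u - 6*v^3 - 6*v) dv

Using F^*(f dg) = (f ∘ F) d(g ∘ F), substitute each coordinate x_i by F_i(u, v) in f_i, and replace dx_i by d F_i = (∂F_i/∂u) du + (∂F_i/∂v) dv.
  For the x component: f_1(F) = 14*u^2 + u*v - 3*v^2 - 3; d F_1 = (-6*u) du + (2*v) dv
  For the y component: f_2(F) = -3*u^2 + v^2 + 2; d F_2 = (10*u + v) du + (u) dv
Combining and collecting du, dv coefficients:
  coeff of du: -114*u^3 - 9*u^2*v + 28*u*v^2 + 38*u + v^3 + 2*v
  coeff of dv: -3*u^3 + 28*u^2*v + 3*u*v^2 + 2*u - 6*v^3 - 6*v
F^* omega = (-114*u^3 - 9*u^2*v + 28*u*v^2 + 38*u + v^3 + 2*v) du + (-3*u^3 + 28*u^2*v + 3*u*v^2 + 2*u - 6*v^3 - 6*v) dv.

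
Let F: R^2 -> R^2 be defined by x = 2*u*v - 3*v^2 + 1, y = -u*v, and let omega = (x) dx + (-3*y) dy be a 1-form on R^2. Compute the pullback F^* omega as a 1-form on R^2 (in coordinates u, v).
F^* omega = (v*(u*v - 6*v^2 + 2)) du + (u^2*v - 18*u*v^2 + 2*u + 18*v^3 - 6*v) dv

Using F^*(f dg) = (f ∘ F) d(g ∘ F), substitute each coordinate x_i by F_i(u, v) in f_i, and replace dx_i by d F_i = (∂F_i/∂u) du + (∂F_i/∂v) dv.
  For the x component: f_1(F) = 2*u*v - 3*v^2 + 1; d F_1 = (2*v) du + (2*u - 6*v) dv
  For the y component: f_2(F) = 3*u*v; d F_2 = (-v) du + (-u) dv
Combining and collecting du, dv coefficients:
  coeff of du: v*(u*v - 6*v^2 + 2)
  coeff of dv: u^2*v - 18*u*v^2 + 2*u + 18*v^3 - 6*v
F^* omega = (v*(u*v - 6*v^2 + 2)) du + (u^2*v - 18*u*v^2 + 2*u + 18*v^3 - 6*v) dv.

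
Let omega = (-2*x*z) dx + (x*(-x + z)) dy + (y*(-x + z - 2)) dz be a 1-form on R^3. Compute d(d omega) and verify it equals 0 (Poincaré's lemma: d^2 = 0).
d(d omega) = 0

Step 1: d omega = sum_{i<j} (∂f_j/∂x_i - ∂f_i/∂x_j) dx_i ∧ dx_j:
  coeff of dx ∧ dy: -2*x + z
  coeff of dx ∧ dz: 2*x - y
  coeff of dy ∧ dz: -2*x + z - 2
Step 2: Apply d again to each 2-form coefficient. The only possible 3-form in R^3 is dx ∧ dy ∧ dz, with coefficient
  ∂(coeff of dy∧dz)/∂x - ∂(coeff of dx∧dz)/∂y + ∂(coeff of dx∧dy)/∂z
  = ∂/∂x (-2*x + z - 2) - ∂/∂y (2*x - y) + ∂/∂z (-2*x + z).
Each of these terms simplifies to sums of mixed partials that cancel in pairs. The result is 0 (by equality of mixed partials for smooth functions — Schwarz / Clairaut).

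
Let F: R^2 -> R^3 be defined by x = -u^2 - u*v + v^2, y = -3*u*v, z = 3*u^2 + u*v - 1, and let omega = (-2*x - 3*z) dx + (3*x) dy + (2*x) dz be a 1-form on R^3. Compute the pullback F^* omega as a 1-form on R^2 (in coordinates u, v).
F^* omega = (2*u^3 + 4*u^2*v + 24*u*v^2 - 6*u - 5*v^3 - 3*v) du + (14*u^3 - 6*u^2*v - 7*u*v^2 - 3*u - 4*v^3 + 6*v) dv

Using F^*(f dg) = (f ∘ F) d(g ∘ F), substitute each coordinate x_i by F_i(u, v) in f_i, and replace dx_i by d F_i = (∂F_i/∂u) du + (∂F_i/∂v) dv.
  For the x component: f_1(F) = -7*u^2 - u*v - 2*v^2 + 3; d F_1 = (-2*u - v) du + (-u + 2*v) dv
  For the y component: f_2(F) = -3*u^2 - 3*u*v + 3*v^2; d F_2 = (-3*v) du + (-3*u) dv
  For the z component: f_3(F) = -2*u^2 - 2*u*v + 2*v^2; d F_3 = (6*u + v) du + (u) dv
Combining and collecting du, dv coefficients:
  coeff of du: 2*u^3 + 4*u^2*v + 24*u*v^2 - 6*u - 5*v^3 - 3*v
  coeff of dv: 14*u^3 - 6*u^2*v - 7*u*v^2 - 3*u - 4*v^3 + 6*v
F^* omega = (2*u^3 + 4*u^2*v + 24*u*v^2 - 6*u - 5*v^3 - 3*v) du + (14*u^3 - 6*u^2*v - 7*u*v^2 - 3*u - 4*v^3 + 6*v) dv.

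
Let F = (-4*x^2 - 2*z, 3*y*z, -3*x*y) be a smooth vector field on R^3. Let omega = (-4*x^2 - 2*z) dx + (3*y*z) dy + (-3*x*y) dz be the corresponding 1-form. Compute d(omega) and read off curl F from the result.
d(omega) = (-3*x - 3*y) dy ∧ dz + (3*y - 2) dz ∧ dx + (0) dx ∧ dy; curl F = (-3*x - 3*y, 3*y - 2, 0)

d omega = sum_{i<j} (∂f_j/∂x_i - ∂f_i/∂x_j) dx_i ∧ dx_j. Under the identification (dy ∧ dz, dz ∧ dx, dx ∧ dy) ↔ (e_x, e_y, e_z), the coefficients are exactly the components of curl F. Compute:
  ∂R/∂y - ∂Q/∂z = (-3*x) - (3*y) = -3*x - 3*y
  ∂P/∂z - ∂R/∂x = (-2) - (-3*y) = 3*y - 2
  ∂Q/∂x - ∂P/∂y = (0) - (0) = 0.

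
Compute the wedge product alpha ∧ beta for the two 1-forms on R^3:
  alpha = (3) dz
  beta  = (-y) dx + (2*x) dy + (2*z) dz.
alpha ∧ beta = (3*y) dx ∧ dz + (-6*x) dy ∧ dz

Distribute the wedge, using dx_i ∧ dx_j = -dx_j ∧ dx_i and dx_i ∧ dx_i = 0. For each pair (i, j) with i < j, the coefficient of dx_i ∧ dx_j in alpha ∧ beta is (alpha_i * beta_j - alpha_j * beta_i). Collecting: alpha ∧ beta = (3*y) dx ∧ dz + (-6*x) dy ∧ dz.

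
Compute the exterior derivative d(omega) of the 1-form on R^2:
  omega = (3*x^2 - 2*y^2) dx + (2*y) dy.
d(omega) = (4*y) dx ∧ dy

For a 1-form omega = sum_i f_i dx_i, the exterior derivative is
  d(omega) = sum_{i < j} (∂f_j/∂x_i - ∂f_i/∂x_j) dx_i ∧ dx_j.
  coefficient of dx ∧ dy: ∂f_2/∂x - ∂f_1/∂y = ∂(2*y)/∂x - ∂(3*x^2 - 2*y^2)/∂y = 4*y
Assembling: d(omega) = (4*y) dx ∧ dy.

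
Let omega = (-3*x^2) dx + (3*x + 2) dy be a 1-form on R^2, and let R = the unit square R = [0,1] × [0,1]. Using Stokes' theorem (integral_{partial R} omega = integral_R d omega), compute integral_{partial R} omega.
integral_(partial R) omega = 3

Stokes: integral_partial_R omega = integral_R d omega with d omega = (∂Q/∂x - ∂P/∂y) dx ∧ dy.
  ∂Q/∂x = 3
  ∂P/∂y = 0
  integrand = ∂Q/∂x - ∂P/∂y = 3.
Integrating over R: integral_0^1 integral_0^1 (3) dx dy = 3.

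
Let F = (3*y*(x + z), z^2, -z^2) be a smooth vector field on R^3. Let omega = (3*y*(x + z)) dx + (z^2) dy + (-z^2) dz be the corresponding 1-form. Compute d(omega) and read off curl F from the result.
d(omega) = (-2*z) dy ∧ dz + (3*y) dz ∧ dx + (-3*x - 3*z) dx ∧ dy; curl F = (-2*z, 3*y, -3*x - 3*z)

d omega = sum_{i<j} (∂f_j/∂x_i - ∂f_i/∂x_j) dx_i ∧ dx_j. Under the identification (dy ∧ dz, dz ∧ dx, dx ∧ dy) ↔ (e_x, e_y, e_z), the coefficients are exactly the components of curl F. Compute:
  ∂R/∂y - ∂Q/∂z = (0) - (2*z) = -2*z
  ∂P/∂z - ∂R/∂x = (3*y) - (0) = 3*y
  ∂Q/∂x - ∂P/∂y = (0) - (3*x + 3*z) = -3*x - 3*z.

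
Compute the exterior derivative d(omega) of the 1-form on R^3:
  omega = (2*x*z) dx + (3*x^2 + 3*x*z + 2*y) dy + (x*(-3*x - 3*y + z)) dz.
d(omega) = (6*x + 3*z) dx ∧ dy + (-8*x - 3*y + z) dx ∧ dz + (-6*x) dy ∧ dz

For a 1-form omega = sum_i f_i dx_i, the exterior derivative is
  d(omega) = sum_{i < j} (∂f_j/∂x_i - ∂f_i/∂x_j) dx_i ∧ dx_j.
  coefficient of dx ∧ dy: ∂f_2/∂x - ∂f_1/∂y = ∂(3*x^2 + 3*x*z + 2*y)/∂x - ∂(2*x*z)/∂y = 6*x + 3*z
  coefficient of dx ∧ dz: ∂f_3/∂x - ∂f_1/∂z = ∂(x*(-3*x - 3*y + z))/∂x - ∂(2*x*z)/∂z = -8*x - 3*y + z
  coefficient of dy ∧ dz: ∂f_3/∂y - ∂f_2/∂z = ∂(x*(-3*x - 3*y + z))/∂y - ∂(3*x^2 + 3*x*z + 2*y)/∂z = -6*x
Assembling: d(omega) = (6*x + 3*z) dx ∧ dy + (-8*x - 3*y + z) dx ∧ dz + (-6*x) dy ∧ dz.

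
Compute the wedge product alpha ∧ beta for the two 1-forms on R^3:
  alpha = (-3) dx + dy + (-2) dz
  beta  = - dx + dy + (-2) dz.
alpha ∧ beta = (-2) dx ∧ dy + (4) dx ∧ dz

Distribute the wedge, using dx_i ∧ dx_j = -dx_j ∧ dx_i and dx_i ∧ dx_i = 0. For each pair (i, j) with i < j, the coefficient of dx_i ∧ dx_j in alpha ∧ beta is (alpha_i * beta_j - alpha_j * beta_i). Collecting: alpha ∧ beta = (-2) dx ∧ dy + (4) dx ∧ dz.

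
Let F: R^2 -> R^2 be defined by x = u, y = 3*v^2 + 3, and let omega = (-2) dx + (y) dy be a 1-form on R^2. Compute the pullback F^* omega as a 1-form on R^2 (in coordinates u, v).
F^* omega = (-2) du + (18*v*(v^2 + 1)) dv

Using F^*(f dg) = (f ∘ F) d(g ∘ F), substitute each coordinate x_i by F_i(u, v) in f_i, and replace dx_i by d F_i = (∂F_i/∂u) du + (∂F_i/∂v) dv.
  For the x component: f_1(F) = -2; d F_1 = (1) du + (0) dv
  For the y component: f_2(F) = 3*v^2 + 3; d F_2 = (0) du + (6*v) dv
Combining and collecting du, dv coefficients:
  coeff of du: -2
  coeff of dv: 18*v*(v^2 + 1)
F^* omega = (-2) du + (18*v*(v^2 + 1)) dv.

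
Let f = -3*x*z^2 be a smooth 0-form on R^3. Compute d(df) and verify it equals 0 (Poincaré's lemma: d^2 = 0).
d(df) = 0

Step 1: df = sum_i (∂f/∂x_i) dx_i = (-3*z^2) dx + (0) dy + (-6*x*z) dz.
Step 2: Apply d again. Using the 1-form formula, the coefficient of dx ∧ dy in d(df) is ∂^2 f/∂x ∂y - ∂^2 f/∂y ∂x = (0) - (0) = 0 (equality of mixed partials for smooth f).
Similarly for dx ∧ dz and dy ∧ dz — all coefficients vanish. So d(df) = 0.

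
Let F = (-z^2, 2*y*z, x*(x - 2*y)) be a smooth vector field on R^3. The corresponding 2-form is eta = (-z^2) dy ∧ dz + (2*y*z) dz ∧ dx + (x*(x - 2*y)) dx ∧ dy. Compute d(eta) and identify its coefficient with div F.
d(eta) = (2*z) dx ∧ dy ∧ dz; div F = 2*z

For a 2-form in R^3 of the form above, applying d gives a 3-form with coefficient ∂P/∂x + ∂Q/∂y + ∂R/∂z:
  ∂P/∂x = 0
  ∂Q/∂y = 2*z
  ∂R/∂z = 0
Sum = 2*z, which is exactly div F.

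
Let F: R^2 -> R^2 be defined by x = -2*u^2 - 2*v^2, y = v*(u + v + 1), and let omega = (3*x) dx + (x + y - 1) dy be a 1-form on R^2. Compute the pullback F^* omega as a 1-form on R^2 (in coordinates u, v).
F^* omega = (24*u^3 - 2*u^2*v + 25*u*v^2 - v^3 + v^2 - v) du + (-2*u^3 + 21*u^2*v - 2*u^2 + u*v^2 + 2*u*v - u + 22*v^3 + v^2 - v - 1) dv

Using F^*(f dg) = (f ∘ F) d(g ∘ F), substitute each coordinate x_i by F_i(u, v) in f_i, and replace dx_i by d F_i = (∂F_i/∂u) du + (∂F_i/∂v) dv.
  For the x component: f_1(F) = -6*u^2 - 6*v^2; d F_1 = (-4*u) du + (-4*v) dv
  For the y component: f_2(F) = -2*u^2 + u*v - v^2 + v - 1; d F_2 = (v) du + (u + 2*v + 1) dv
Combining and collecting du, dv coefficients:
  coeff of du: 24*u^3 - 2*u^2*v + 25*u*v^2 - v^3 + v^2 - v
  coeff of dv: -2*u^3 + 21*u^2*v - 2*u^2 + u*v^2 + 2*u*v - u + 22*v^3 + v^2 - v - 1
F^* omega = (24*u^3 - 2*u^2*v + 25*u*v^2 - v^3 + v^2 - v) du + (-2*u^3 + 21*u^2*v - 2*u^2 + u*v^2 + 2*u*v - u + 22*v^3 + v^2 - v - 1) dv.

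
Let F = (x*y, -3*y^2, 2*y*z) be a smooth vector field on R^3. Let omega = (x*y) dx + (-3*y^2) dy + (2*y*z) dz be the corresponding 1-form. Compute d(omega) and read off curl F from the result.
d(omega) = (2*z) dy ∧ dz + (0) dz ∧ dx + (-x) dx ∧ dy; curl F = (2*z, 0, -x)

d omega = sum_{i<j} (∂f_j/∂x_i - ∂f_i/∂x_j) dx_i ∧ dx_j. Under the identification (dy ∧ dz, dz ∧ dx, dx ∧ dy) ↔ (e_x, e_y, e_z), the coefficients are exactly the components of curl F. Compute:
  ∂R/∂y - ∂Q/∂z = (2*z) - (0) = 2*z
  ∂P/∂z - ∂R/∂x = (0) - (0) = 0
  ∂Q/∂x - ∂P/∂y = (0) - (x) = -x.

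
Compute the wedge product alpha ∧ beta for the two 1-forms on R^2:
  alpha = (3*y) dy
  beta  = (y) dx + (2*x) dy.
alpha ∧ beta = (-3*y^2) dx ∧ dy

Distribute the wedge, using dx_i ∧ dx_j = -dx_j ∧ dx_i and dx_i ∧ dx_i = 0. For each pair (i, j) with i < j, the coefficient of dx_i ∧ dx_j in alpha ∧ beta is (alpha_i * beta_j - alpha_j * beta_i). Collecting: alpha ∧ beta = (-3*y^2) dx ∧ dy.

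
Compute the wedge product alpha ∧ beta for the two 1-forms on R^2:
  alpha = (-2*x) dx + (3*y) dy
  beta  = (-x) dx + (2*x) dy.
alpha ∧ beta = (x*(-4*x + 3*y)) dx ∧ dy

Distribute the wedge, using dx_i ∧ dx_j = -dx_j ∧ dx_i and dx_i ∧ dx_i = 0. For each pair (i, j) with i < j, the coefficient of dx_i ∧ dx_j in alpha ∧ beta is (alpha_i * beta_j - alpha_j * beta_i). Collecting: alpha ∧ beta = (x*(-4*x + 3*y)) dx ∧ dy.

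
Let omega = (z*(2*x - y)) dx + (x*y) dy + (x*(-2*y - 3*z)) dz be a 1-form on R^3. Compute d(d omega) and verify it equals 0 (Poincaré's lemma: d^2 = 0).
d(d omega) = 0

Step 1: d omega = sum_{i<j} (∂f_j/∂x_i - ∂f_i/∂x_j) dx_i ∧ dx_j:
  coeff of dx ∧ dy: y + z
  coeff of dx ∧ dz: -2*x - y - 3*z
  coeff of dy ∧ dz: -2*x
Step 2: Apply d again to each 2-form coefficient. The only possible 3-form in R^3 is dx ∧ dy ∧ dz, with coefficient
  ∂(coeff of dy∧dz)/∂x - ∂(coeff of dx∧dz)/∂y + ∂(coeff of dx∧dy)/∂z
  = ∂/∂x (-2*x) - ∂/∂y (-2*x - y - 3*z) + ∂/∂z (y + z).
Each of these terms simplifies to sums of mixed partials that cancel in pairs. The result is 0 (by equality of mixed partials for smooth functions — Schwarz / Clairaut).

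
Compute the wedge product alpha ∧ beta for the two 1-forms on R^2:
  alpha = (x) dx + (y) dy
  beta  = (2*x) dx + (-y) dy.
alpha ∧ beta = (-3*x*y) dx ∧ dy

Distribute the wedge, using dx_i ∧ dx_j = -dx_j ∧ dx_i and dx_i ∧ dx_i = 0. For each pair (i, j) with i < j, the coefficient of dx_i ∧ dx_j in alpha ∧ beta is (alpha_i * beta_j - alpha_j * beta_i). Collecting: alpha ∧ beta = (-3*x*y) dx ∧ dy.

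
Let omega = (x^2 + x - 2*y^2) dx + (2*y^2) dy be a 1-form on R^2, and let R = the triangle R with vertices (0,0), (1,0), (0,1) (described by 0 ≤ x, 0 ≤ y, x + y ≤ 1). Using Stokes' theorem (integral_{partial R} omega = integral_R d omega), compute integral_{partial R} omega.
integral_(partial R) omega = 2/3

Stokes: integral_partial_R omega = integral_R d omega with d omega = (∂Q/∂x - ∂P/∂y) dx ∧ dy.
  ∂Q/∂x = 0
  ∂P/∂y = -4*y
  integrand = ∂Q/∂x - ∂P/∂y = 4*y.
Integrating over R: integral_0^1 integral_0^{1-x} (4*y) dy dx = 2/3.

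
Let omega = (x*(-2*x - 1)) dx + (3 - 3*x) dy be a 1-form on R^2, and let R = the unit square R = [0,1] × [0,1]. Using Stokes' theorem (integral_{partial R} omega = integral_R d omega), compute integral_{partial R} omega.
integral_(partial R) omega = -3

Stokes: integral_partial_R omega = integral_R d omega with d omega = (∂Q/∂x - ∂P/∂y) dx ∧ dy.
  ∂Q/∂x = -3
  ∂P/∂y = 0
  integrand = ∂Q/∂x - ∂P/∂y = -3.
Integrating over R: integral_0^1 integral_0^1 (-3) dx dy = -3.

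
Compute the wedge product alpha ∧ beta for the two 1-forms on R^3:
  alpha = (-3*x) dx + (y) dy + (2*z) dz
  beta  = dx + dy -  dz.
alpha ∧ beta = (-3*x - y) dx ∧ dy + (3*x - 2*z) dx ∧ dz + (-y - 2*z) dy ∧ dz

Distribute the wedge, using dx_i ∧ dx_j = -dx_j ∧ dx_i and dx_i ∧ dx_i = 0. For each pair (i, j) with i < j, the coefficient of dx_i ∧ dx_j in alpha ∧ beta is (alpha_i * beta_j - alpha_j * beta_i). Collecting: alpha ∧ beta = (-3*x - y) dx ∧ dy + (3*x - 2*z) dx ∧ dz + (-y - 2*z) dy ∧ dz.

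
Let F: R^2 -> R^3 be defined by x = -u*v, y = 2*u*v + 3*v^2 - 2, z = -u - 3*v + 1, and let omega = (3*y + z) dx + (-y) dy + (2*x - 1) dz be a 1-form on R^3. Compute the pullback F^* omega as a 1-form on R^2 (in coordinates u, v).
F^* omega = (-10*u*v^2 + 3*u*v - 15*v^3 + 3*v^2 + 9*v + 1) du + (-10*u^2*v + u^2 - 27*u*v^2 + 9*u*v + 9*u - 18*v^3 + 12*v + 3) dv

Using F^*(f dg) = (f ∘ F) d(g ∘ F), substitute each coordinate x_i by F_i(u, v) in f_i, and replace dx_i by d F_i = (∂F_i/∂u) du + (∂F_i/∂v) dv.
  For the x component: f_1(F) = 6*u*v - u + 9*v^2 - 3*v - 5; d F_1 = (-v) du + (-u) dv
  For the y component: f_2(F) = -2*u*v - 3*v^2 + 2; d F_2 = (2*v) du + (2*u + 6*v) dv
  For the z component: f_3(F) = -2*u*v - 1; d F_3 = (-1) du + (-3) dv
Combining and collecting du, dv coefficients:
  coeff of du: -10*u*v^2 + 3*u*v - 15*v^3 + 3*v^2 + 9*v + 1
  coeff of dv: -10*u^2*v + u^2 - 27*u*v^2 + 9*u*v + 9*u - 18*v^3 + 12*v + 3
F^* omega = (-10*u*v^2 + 3*u*v - 15*v^3 + 3*v^2 + 9*v + 1) du + (-10*u^2*v + u^2 - 27*u*v^2 + 9*u*v + 9*u - 18*v^3 + 12*v + 3) dv.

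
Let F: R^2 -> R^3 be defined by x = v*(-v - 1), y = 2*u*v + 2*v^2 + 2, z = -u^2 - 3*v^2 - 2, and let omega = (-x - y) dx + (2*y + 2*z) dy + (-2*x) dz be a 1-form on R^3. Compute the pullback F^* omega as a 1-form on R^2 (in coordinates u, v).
F^* omega = (4*v*(-u^2 + u*v - u - v^2)) du + (-4*u^3 + 16*u*v^2 + 2*u*v - 18*v^3 - 13*v^2 + 3*v + 2) dv

Using F^*(f dg) = (f ∘ F) d(g ∘ F), substitute each coordinate x_i by F_i(u, v) in f_i, and replace dx_i by d F_i = (∂F_i/∂u) du + (∂F_i/∂v) dv.
  For the x component: f_1(F) = -2*u*v - v^2 + v - 2; d F_1 = (0) du + (-2*v - 1) dv
  For the y component: f_2(F) = -2*u^2 + 4*u*v - 2*v^2; d F_2 = (2*v) du + (2*u + 4*v) dv
  For the z component: f_3(F) = 2*v*(v + 1); d F_3 = (-2*u) du + (-6*v) dv
Combining and collecting du, dv coefficients:
  coeff of du: 4*v*(-u^2 + u*v - u - v^2)
  coeff of dv: -4*u^3 + 16*u*v^2 + 2*u*v - 18*v^3 - 13*v^2 + 3*v + 2
F^* omega = (4*v*(-u^2 + u*v - u - v^2)) du + (-4*u^3 + 16*u*v^2 + 2*u*v - 18*v^3 - 13*v^2 + 3*v + 2) dv.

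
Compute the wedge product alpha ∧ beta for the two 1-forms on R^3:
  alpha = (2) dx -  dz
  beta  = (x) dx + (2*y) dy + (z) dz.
alpha ∧ beta = (4*y) dx ∧ dy + (x + 2*z) dx ∧ dz + (2*y) dy ∧ dz

Distribute the wedge, using dx_i ∧ dx_j = -dx_j ∧ dx_i and dx_i ∧ dx_i = 0. For each pair (i, j) with i < j, the coefficient of dx_i ∧ dx_j in alpha ∧ beta is (alpha_i * beta_j - alpha_j * beta_i). Collecting: alpha ∧ beta = (4*y) dx ∧ dy + (x + 2*z) dx ∧ dz + (2*y) dy ∧ dz.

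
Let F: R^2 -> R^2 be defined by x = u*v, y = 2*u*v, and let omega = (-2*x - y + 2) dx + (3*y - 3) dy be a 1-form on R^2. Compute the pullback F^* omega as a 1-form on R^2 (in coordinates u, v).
F^* omega = (4*v*(2*u*v - 1)) du + (4*u*(2*u*v - 1)) dv

Using F^*(f dg) = (f ∘ F) d(g ∘ F), substitute each coordinate x_i by F_i(u, v) in f_i, and replace dx_i by d F_i = (∂F_i/∂u) du + (∂F_i/∂v) dv.
  For the x component: f_1(F) = -4*u*v + 2; d F_1 = (v) du + (u) dv
  For the y component: f_2(F) = 6*u*v - 3; d F_2 = (2*v) du + (2*u) dv
Combining and collecting du, dv coefficients:
  coeff of du: 4*v*(2*u*v - 1)
  coeff of dv: 4*u*(2*u*v - 1)
F^* omega = (4*v*(2*u*v - 1)) du + (4*u*(2*u*v - 1)) dv.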